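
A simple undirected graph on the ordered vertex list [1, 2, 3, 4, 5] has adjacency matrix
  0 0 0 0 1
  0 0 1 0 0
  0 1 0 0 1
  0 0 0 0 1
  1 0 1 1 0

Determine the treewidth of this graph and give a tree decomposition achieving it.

The largest bag has 2 vertices, giving width 1; this decomposition certifies tw(G) ≤ 1. Since G has at least one edge (e.g. 1–5), it is not an edgeless graph, so tw(G) ≥ 1. Therefore the treewidth is 1.

Treewidth 1.
One optimal decomposition is:
Bags: B1 = {1, 5}  B2 = {4, 5}  B3 = {3, 5}  B4 = {2, 3}
Tree: B1–B2, B1–B3, B3–B4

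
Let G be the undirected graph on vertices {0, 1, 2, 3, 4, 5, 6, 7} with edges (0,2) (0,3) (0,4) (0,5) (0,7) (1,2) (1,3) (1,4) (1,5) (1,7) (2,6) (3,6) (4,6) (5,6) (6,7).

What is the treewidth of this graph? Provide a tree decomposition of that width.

Every bag has size at most 4, so the width is 4 − 1 = 3 and tw(G) ≤ 3. For the lower bound: the 4 vertex sets {1,3}, {0,5}, {6}, {4} are disjoint, each induces a connected subgraph, and every pair is joined by at least one edge of G. Contracting each set to a single vertex therefore yields K_{4} as a minor, and since treewidth is minor-monotone, tw(G) ≥ tw(K_{4}) = 3. The upper and lower bounds meet at 3, so that is the treewidth.

Treewidth 3.
One optimal decomposition is:
Bags: B1 = {0, 1, 3, 6}  B2 = {0, 1, 5, 6}  B3 = {0, 1, 4, 6}  B4 = {0, 1, 6, 7}  B5 = {0, 1, 2, 6}
Tree: B1–B2, B2–B3, B3–B4, B4–B5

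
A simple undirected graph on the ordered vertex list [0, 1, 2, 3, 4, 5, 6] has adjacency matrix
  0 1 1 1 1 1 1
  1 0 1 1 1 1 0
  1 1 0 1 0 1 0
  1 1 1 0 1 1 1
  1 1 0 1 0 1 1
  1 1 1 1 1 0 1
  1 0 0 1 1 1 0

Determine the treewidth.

A width-4 tree decomposition is:
Bags: B1 = {0, 1, 3, 4, 5}  B2 = {0, 1, 2, 3, 5}  B3 = {0, 3, 4, 5, 6}
Tree: B1–B2, B1–B3
Every bag has size at most 5, so the width is 5 − 1 = 4 and tw(G) ≤ 4. For the lower bound, the 5 vertices {0, 1, 2, 3, 5} are pairwise adjacent, and any tree decomposition puts a clique entirely inside one bag — forcing width ≥ 4. The upper and lower bounds meet at 4, so that is the treewidth.

4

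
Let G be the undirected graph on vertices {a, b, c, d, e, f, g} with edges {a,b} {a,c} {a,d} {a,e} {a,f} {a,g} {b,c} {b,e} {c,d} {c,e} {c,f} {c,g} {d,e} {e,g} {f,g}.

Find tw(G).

3

A width-3 tree decomposition is:
Bags: B1 = {a, c, e, g}  B2 = {a, c, d, e}  B3 = {a, b, c, e}  B4 = {a, c, f, g}
Tree: B1–B2, B2–B3, B1–B4
The largest bag has 4 vertices, giving width 3; this decomposition certifies tw(G) ≤ 3. Conversely, {a, c, d, e} is a clique of size 4, and the vertices of any clique must share a bag in every tree decomposition; so some bag has ≥ 4 vertices and tw(G) ≥ 3. Hence tw(G) = 3 exactly.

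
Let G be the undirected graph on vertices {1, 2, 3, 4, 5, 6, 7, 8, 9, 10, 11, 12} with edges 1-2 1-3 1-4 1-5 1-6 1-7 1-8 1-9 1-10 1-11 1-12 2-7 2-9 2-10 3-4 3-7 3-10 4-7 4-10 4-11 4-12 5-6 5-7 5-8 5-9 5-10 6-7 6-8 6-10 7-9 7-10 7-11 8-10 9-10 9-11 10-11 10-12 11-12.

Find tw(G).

A width-4 tree decomposition is:
Bags: B1 = {1, 4, 7, 10, 11}  B2 = {1, 7, 9, 10, 11}  B3 = {1, 2, 7, 9, 10}  B4 = {1, 5, 7, 9, 10}  B5 = {1, 4, 10, 11, 12}  B6 = {1, 5, 6, 7, 10}  B7 = {1, 5, 6, 8, 10}  B8 = {1, 3, 4, 7, 10}
Tree: B1–B2, B2–B3, B2–B4, B1–B5, B4–B6, B6–B7, B1–B8
Each bag holds 5 vertices, so the decomposition has width 4, which upper-bounds the treewidth. Conversely, {1, 5, 6, 8, 10} is a clique of size 5, and the vertices of any clique must share a bag in every tree decomposition; so some bag has ≥ 5 vertices and tw(G) ≥ 4. The upper and lower bounds meet at 4, so that is the treewidth.

4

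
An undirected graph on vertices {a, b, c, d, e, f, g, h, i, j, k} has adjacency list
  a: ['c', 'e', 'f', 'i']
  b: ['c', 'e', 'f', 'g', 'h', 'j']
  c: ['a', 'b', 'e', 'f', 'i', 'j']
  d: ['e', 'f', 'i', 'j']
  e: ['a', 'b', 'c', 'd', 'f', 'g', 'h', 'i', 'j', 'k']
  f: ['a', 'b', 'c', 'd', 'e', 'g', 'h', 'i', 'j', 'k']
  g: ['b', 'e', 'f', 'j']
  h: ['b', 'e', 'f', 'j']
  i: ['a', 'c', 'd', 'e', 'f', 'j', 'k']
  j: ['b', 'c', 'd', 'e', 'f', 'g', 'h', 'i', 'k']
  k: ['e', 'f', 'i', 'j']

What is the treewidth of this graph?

4

A width-4 tree decomposition is:
Bags: B1 = {b, e, f, g, j}  B2 = {b, c, e, f, j}  B3 = {b, e, f, h, j}  B4 = {c, e, f, i, j}  B5 = {a, c, e, f, i}  B6 = {d, e, f, i, j}  B7 = {e, f, i, j, k}
Tree: B1–B2, B1–B3, B2–B4, B4–B5, B4–B6, B4–B7
Each bag holds 5 vertices, so the decomposition has width 4, which upper-bounds the treewidth. For the lower bound, the 5 vertices {d, e, f, i, j} are pairwise adjacent, and any tree decomposition puts a clique entirely inside one bag — forcing width ≥ 4. Combining the bounds, tw(G) = 4.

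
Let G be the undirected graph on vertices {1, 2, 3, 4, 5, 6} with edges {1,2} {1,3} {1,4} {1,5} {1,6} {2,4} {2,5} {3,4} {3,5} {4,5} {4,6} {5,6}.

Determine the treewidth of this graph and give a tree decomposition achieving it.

Each bag holds 4 vertices, so the decomposition has width 3, which upper-bounds the treewidth. Conversely, {1, 2, 4, 5} is a clique of size 4, and the vertices of any clique must share a bag in every tree decomposition; so some bag has ≥ 4 vertices and tw(G) ≥ 3. The upper and lower bounds meet at 3, so that is the treewidth.

Treewidth 3.
One optimal decomposition is:
Bags: B1 = {1, 3, 4, 5}  B2 = {1, 4, 5, 6}  B3 = {1, 2, 4, 5}
Tree: B1–B2, B2–B3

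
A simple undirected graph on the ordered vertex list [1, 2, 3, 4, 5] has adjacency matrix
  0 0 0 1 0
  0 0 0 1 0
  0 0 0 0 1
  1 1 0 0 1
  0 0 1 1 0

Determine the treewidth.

1

A width-1 tree decomposition is:
Bags: B1 = {4, 5}  B2 = {1, 4}  B3 = {3, 5}  B4 = {2, 4}
Tree: B1–B2, B1–B3, B1–B4
Each bag holds 2 vertices, so the decomposition has width 1, which upper-bounds the treewidth. G has an edge, so its treewidth is at least 1. Hence tw(G) = 1 exactly.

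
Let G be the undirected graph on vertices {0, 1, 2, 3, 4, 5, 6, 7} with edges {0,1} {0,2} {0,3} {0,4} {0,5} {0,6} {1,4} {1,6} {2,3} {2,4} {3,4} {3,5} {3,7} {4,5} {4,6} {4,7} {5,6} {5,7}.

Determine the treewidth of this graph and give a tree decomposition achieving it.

Treewidth 3.
One such decomposition:
Bags: B1 = {0, 3, 4, 5}  B2 = {0, 4, 5, 6}  B3 = {3, 4, 5, 7}  B4 = {0, 1, 4, 6}  B5 = {0, 2, 3, 4}
Tree: B1–B2, B1–B3, B2–B4, B1–B5

Each bag holds 4 vertices, so the decomposition has width 3, which upper-bounds the treewidth. For the lower bound, the 4 vertices {0, 1, 4, 6} are pairwise adjacent, and any tree decomposition puts a clique entirely inside one bag — forcing width ≥ 3. The upper and lower bounds meet at 3, so that is the treewidth.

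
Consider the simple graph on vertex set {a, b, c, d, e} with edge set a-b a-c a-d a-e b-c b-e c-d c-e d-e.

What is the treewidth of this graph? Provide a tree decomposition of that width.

Treewidth 3.
Bags: B1 = {a, c, d, e}  B2 = {a, b, c, e}
Tree: B1–B2

Each bag holds 4 vertices, so the decomposition has width 3, which upper-bounds the treewidth. On the other hand G contains the 4-clique {a, c, d, e}. A clique must lie in a single bag of any decomposition, so no decomposition can have width below 3. Therefore the treewidth is 3.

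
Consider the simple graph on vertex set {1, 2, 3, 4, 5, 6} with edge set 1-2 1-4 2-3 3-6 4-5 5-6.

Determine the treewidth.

A width-2 tree decomposition is:
Bags: B1 = {1, 4, 5}  B2 = {1, 5, 6}  B3 = {1, 3, 6}  B4 = {1, 2, 3}
Tree: B1–B2, B2–B3, B3–B4
Every bag has size at most 3, so the width is 3 − 1 = 2 and tw(G) ≤ 2. Since 1–4–5–6–3–2–1 is a cycle in G, G is not acyclic. Forests are exactly the graphs of treewidth ≤ 1, so tw(G) ≥ 2. Therefore the treewidth is 2.

2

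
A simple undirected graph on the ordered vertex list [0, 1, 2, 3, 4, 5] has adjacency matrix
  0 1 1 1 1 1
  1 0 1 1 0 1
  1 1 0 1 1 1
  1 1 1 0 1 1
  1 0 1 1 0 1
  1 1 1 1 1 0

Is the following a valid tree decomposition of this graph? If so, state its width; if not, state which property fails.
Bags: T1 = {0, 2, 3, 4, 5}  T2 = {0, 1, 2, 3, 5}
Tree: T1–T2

Yes; width 4.

Checking the three conditions: (i) the bags cover all of {0, 1, 2, 3, 4, 5}; (ii) for each edge, some bag contains both endpoints; (iii) the bags containing any fixed vertex form a subtree. All hold, so the decomposition is valid with width 5 − 1 = 4.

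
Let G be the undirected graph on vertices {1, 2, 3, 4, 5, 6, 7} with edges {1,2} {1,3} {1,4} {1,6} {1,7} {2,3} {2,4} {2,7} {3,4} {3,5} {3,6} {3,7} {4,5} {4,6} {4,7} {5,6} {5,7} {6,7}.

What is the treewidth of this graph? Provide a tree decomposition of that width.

Treewidth 4.
One optimal decomposition is:
Bags: B1 = {1, 3, 4, 6, 7}  B2 = {3, 4, 5, 6, 7}  B3 = {1, 2, 3, 4, 7}
Tree: B1–B2, B1–B3

The largest bag has 5 vertices, giving width 4; this decomposition certifies tw(G) ≤ 4. Conversely, {1, 2, 3, 4, 7} is a clique of size 5, and the vertices of any clique must share a bag in every tree decomposition; so some bag has ≥ 5 vertices and tw(G) ≥ 4. Combining the bounds, tw(G) = 4.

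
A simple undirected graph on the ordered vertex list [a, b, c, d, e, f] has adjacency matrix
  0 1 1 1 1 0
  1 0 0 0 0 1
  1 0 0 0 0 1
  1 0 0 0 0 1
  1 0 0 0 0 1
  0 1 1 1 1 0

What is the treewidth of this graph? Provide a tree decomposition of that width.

Every bag has size at most 3, so the width is 3 − 1 = 2 and tw(G) ≤ 2. For the lower bound, G contains the cycle f–d–a–b–f, so G is not a forest; only forests have treewidth ≤ 1, hence tw(G) ≥ 2. Therefore the treewidth is 2.

Treewidth 2.
One such decomposition:
Bags: B1 = {a, d, f}  B2 = {a, b, f}  B3 = {a, e, f}  B4 = {a, c, f}
Tree: B1–B2, B2–B3, B3–B4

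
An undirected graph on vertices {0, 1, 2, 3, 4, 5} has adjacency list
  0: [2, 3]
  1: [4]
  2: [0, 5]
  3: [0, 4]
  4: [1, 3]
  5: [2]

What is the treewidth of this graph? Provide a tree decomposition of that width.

The largest bag has 2 vertices, giving width 1; this decomposition certifies tw(G) ≤ 1. Any graph with an edge has treewidth ≥ 1, and G has the edge 5–2. The upper and lower bounds meet at 1, so that is the treewidth.

Treewidth 1.
One optimal decomposition is:
Bags: B1 = {2, 5}  B2 = {0, 2}  B3 = {0, 3}  B4 = {3, 4}  B5 = {1, 4}
Tree: B1–B2, B2–B3, B3–B4, B4–B5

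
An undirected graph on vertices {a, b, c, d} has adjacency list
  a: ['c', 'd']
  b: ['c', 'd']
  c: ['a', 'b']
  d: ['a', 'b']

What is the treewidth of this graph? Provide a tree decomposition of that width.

Treewidth 2.
One such decomposition:
Bags: B1 = {a, b, c}  B2 = {a, b, d}
Tree: B1–B2

Every bag has size at most 3, so the width is 3 − 1 = 2 and tw(G) ≤ 2. Since b–c–a–d–b is a cycle in G, G is not acyclic. Forests are exactly the graphs of treewidth ≤ 1, so tw(G) ≥ 2. Therefore the treewidth is 2.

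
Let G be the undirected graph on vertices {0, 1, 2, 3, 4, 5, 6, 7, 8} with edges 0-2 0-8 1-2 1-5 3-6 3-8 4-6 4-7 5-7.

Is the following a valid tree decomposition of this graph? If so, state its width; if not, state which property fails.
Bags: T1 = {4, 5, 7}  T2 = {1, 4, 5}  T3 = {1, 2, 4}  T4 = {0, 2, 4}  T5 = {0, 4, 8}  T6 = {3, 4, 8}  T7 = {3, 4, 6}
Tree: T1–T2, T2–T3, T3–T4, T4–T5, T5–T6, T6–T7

Yes; width 2.

Checking the three conditions: (i) the bags cover all of {0, 1, 2, 3, 4, 5, 6, 7, 8}; (ii) for each edge, some bag contains both endpoints; (iii) the bags containing any fixed vertex form a subtree. All hold, so the decomposition is valid with width 3 − 1 = 2.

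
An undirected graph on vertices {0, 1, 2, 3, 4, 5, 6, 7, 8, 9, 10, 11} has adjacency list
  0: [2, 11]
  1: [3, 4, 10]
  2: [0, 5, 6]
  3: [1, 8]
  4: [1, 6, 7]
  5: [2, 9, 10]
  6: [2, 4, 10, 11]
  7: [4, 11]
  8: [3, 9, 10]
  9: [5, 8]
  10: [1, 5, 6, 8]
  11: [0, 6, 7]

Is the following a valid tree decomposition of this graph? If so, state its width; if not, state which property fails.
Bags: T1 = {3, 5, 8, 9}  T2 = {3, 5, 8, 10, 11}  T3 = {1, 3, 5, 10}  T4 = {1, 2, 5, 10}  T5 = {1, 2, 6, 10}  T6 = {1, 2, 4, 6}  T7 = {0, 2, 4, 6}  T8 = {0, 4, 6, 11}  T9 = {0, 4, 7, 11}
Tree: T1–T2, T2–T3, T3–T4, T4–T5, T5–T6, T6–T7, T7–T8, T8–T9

A tree decomposition must satisfy three properties: every vertex lies in some bag; for every edge, both endpoints lie together in some bag; and for every vertex, the bags containing it form a connected subtree. Here bags containing vertex 11 are not connected in the tree, so the decomposition is invalid.

No — bags containing vertex 11 are not connected in the tree.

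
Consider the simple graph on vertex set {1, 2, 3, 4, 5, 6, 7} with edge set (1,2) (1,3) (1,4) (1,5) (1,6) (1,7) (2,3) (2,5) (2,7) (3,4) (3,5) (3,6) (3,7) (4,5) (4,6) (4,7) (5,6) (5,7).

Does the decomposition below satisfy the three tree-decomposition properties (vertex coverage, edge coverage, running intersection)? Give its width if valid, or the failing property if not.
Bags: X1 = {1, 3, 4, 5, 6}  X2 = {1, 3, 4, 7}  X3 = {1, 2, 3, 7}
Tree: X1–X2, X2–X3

No — edge (5,7) lies in no bag.

A tree decomposition must satisfy three properties: every vertex lies in some bag; for every edge, both endpoints lie together in some bag; and for every vertex, the bags containing it form a connected subtree. Here edge (5,7) lies in no bag, so the decomposition is invalid.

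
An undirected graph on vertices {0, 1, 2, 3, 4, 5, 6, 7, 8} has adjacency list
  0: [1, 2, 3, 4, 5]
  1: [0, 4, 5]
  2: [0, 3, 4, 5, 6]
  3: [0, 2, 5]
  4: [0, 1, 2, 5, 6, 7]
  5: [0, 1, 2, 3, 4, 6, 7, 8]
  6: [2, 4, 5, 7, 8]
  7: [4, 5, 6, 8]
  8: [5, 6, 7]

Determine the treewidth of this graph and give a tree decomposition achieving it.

Treewidth 3.
Bags: B1 = {2, 4, 5, 6}  B2 = {4, 5, 6, 7}  B3 = {0, 2, 4, 5}  B4 = {0, 1, 4, 5}  B5 = {0, 2, 3, 5}  B6 = {5, 6, 7, 8}
Tree: B1–B2, B1–B3, B3–B4, B3–B5, B2–B6

Each bag holds 4 vertices, so the decomposition has width 3, which upper-bounds the treewidth. On the other hand G contains the 4-clique {5, 6, 7, 8}. A clique must lie in a single bag of any decomposition, so no decomposition can have width below 3. The upper and lower bounds meet at 3, so that is the treewidth.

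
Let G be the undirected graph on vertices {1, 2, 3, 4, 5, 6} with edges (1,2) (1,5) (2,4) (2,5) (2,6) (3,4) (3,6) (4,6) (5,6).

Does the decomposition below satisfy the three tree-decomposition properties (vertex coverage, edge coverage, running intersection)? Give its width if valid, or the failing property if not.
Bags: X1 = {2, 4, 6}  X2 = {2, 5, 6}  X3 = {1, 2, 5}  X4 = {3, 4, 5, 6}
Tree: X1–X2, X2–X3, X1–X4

A tree decomposition must satisfy three properties: every vertex lies in some bag; for every edge, both endpoints lie together in some bag; and for every vertex, the bags containing it form a connected subtree. Here bags containing vertex 5 are not connected in the tree, so the decomposition is invalid.

No — bags containing vertex 5 are not connected in the tree.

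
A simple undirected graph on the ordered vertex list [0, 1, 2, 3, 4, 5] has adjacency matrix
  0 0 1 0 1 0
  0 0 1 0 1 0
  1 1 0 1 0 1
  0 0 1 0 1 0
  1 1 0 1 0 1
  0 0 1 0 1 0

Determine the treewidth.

A width-2 tree decomposition is:
Bags: B1 = {2, 3, 4}  B2 = {2, 4, 5}  B3 = {1, 2, 4}  B4 = {0, 2, 4}
Tree: B1–B2, B2–B3, B3–B4
Every bag has size at most 3, so the width is 3 − 1 = 2 and tw(G) ≤ 2. For the lower bound, G contains the cycle 4–3–2–5–4, so G is not a forest; only forests have treewidth ≤ 1, hence tw(G) ≥ 2. Therefore the treewidth is 2.

2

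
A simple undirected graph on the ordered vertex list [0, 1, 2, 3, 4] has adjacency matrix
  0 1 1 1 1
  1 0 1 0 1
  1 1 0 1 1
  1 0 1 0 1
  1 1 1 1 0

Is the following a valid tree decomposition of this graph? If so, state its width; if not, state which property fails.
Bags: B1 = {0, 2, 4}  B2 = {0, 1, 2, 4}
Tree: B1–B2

A tree decomposition must satisfy three properties: every vertex lies in some bag; for every edge, both endpoints lie together in some bag; and for every vertex, the bags containing it form a connected subtree. Here vertex 3 appears in no bag, so the decomposition is invalid.

No — vertex 3 appears in no bag.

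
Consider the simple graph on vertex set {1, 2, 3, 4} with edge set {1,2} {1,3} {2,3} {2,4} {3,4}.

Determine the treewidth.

A width-2 tree decomposition is:
Bags: B1 = {1, 2, 3}  B2 = {2, 3, 4}
Tree: B1–B2
Every bag has size at most 3, so the width is 3 − 1 = 2 and tw(G) ≤ 2. For the lower bound, the 3 vertices {1, 2, 3} are pairwise adjacent, and any tree decomposition puts a clique entirely inside one bag — forcing width ≥ 2. The upper and lower bounds meet at 2, so that is the treewidth.

2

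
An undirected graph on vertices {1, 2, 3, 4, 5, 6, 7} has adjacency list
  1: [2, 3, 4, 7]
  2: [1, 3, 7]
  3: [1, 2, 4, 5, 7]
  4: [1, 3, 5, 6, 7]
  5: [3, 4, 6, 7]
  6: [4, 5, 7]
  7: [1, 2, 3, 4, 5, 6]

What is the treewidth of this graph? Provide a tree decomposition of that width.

Treewidth 3.
One optimal decomposition is:
Bags: B1 = {3, 4, 5, 7}  B2 = {1, 3, 4, 7}  B3 = {4, 5, 6, 7}  B4 = {1, 2, 3, 7}
Tree: B1–B2, B1–B3, B2–B4

The largest bag has 4 vertices, giving width 3; this decomposition certifies tw(G) ≤ 3. Conversely, {1, 2, 3, 7} is a clique of size 4, and the vertices of any clique must share a bag in every tree decomposition; so some bag has ≥ 4 vertices and tw(G) ≥ 3. The upper and lower bounds meet at 3, so that is the treewidth.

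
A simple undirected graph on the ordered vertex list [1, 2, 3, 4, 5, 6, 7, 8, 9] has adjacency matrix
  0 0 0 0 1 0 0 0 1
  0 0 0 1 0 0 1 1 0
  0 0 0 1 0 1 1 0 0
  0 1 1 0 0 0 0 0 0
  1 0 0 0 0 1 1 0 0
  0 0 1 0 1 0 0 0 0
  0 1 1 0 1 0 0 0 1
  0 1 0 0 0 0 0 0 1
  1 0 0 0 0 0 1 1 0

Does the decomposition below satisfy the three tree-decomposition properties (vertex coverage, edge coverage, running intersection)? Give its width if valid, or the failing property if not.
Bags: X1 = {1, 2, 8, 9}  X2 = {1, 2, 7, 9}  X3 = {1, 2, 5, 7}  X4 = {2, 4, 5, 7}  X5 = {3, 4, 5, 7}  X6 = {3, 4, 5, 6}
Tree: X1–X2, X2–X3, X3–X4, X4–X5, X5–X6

Yes; width 3.

Vertex coverage: the bags together contain {1, 2, 3, 4, 5, 6, 7, 8, 9}, the full vertex set. Edge coverage: each edge of G has both endpoints in at least one bag. Running intersection: for every vertex, the bags containing it form a connected subtree. All three properties hold, so this is a valid tree decomposition of width max|bag| − 1 = 3, and hence tw(G) ≤ 3.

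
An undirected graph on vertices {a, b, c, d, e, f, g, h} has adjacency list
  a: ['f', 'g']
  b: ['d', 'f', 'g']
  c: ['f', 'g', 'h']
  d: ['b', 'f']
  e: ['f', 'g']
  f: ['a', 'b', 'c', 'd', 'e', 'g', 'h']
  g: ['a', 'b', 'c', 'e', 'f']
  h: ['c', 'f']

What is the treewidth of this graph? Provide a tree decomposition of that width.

Treewidth 2.
One such decomposition:
Bags: B1 = {b, f, g}  B2 = {e, f, g}  B3 = {a, f, g}  B4 = {c, f, g}  B5 = {b, d, f}  B6 = {c, f, h}
Tree: B1–B2, B1–B3, B3–B4, B1–B5, B4–B6

Each bag holds 3 vertices, so the decomposition has width 2, which upper-bounds the treewidth. For the lower bound, the 3 vertices {b, d, f} are pairwise adjacent, and any tree decomposition puts a clique entirely inside one bag — forcing width ≥ 2. Hence tw(G) = 2 exactly.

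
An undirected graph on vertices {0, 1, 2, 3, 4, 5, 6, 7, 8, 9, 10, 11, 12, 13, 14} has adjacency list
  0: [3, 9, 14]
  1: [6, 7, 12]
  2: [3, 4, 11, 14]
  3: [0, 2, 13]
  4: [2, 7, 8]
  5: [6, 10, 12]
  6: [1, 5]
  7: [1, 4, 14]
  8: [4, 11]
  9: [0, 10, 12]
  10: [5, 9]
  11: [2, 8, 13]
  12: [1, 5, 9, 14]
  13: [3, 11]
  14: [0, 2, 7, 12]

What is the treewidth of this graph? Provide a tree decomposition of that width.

Treewidth 3.
Bags: B1 = {4, 8, 11, 13}  B2 = {2, 4, 11, 13}  B3 = {2, 3, 4, 13}  B4 = {2, 3, 4, 7}  B5 = {2, 3, 7, 14}  B6 = {0, 3, 7, 14}  B7 = {0, 1, 7, 14}  B8 = {0, 1, 12, 14}  B9 = {0, 1, 9, 12}  B10 = {1, 6, 9, 12}  B11 = {5, 6, 9, 12}  B12 = {5, 6, 9, 10}
Tree: B1–B2, B2–B3, B3–B4, B4–B5, B5–B6, B6–B7, B7–B8, B8–B9, B9–B10, B10–B11, B11–B12

Each bag holds 4 vertices, so the decomposition has width 3, which upper-bounds the treewidth. For the lower bound: the 4 vertex sets {8,11,13}, {4}, {2}, {0,3,7,14} are disjoint, each induces a connected subgraph, and every pair is joined by at least one edge of G. Contracting each set to a single vertex therefore yields K_{4} as a minor, and since treewidth is minor-monotone, tw(G) ≥ tw(K_{4}) = 3. Hence tw(G) = 3 exactly.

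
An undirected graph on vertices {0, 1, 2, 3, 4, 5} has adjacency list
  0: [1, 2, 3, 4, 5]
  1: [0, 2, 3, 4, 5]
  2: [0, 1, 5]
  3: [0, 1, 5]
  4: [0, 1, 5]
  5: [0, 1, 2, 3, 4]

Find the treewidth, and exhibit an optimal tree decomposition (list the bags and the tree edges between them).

Treewidth 3.
Bags: B1 = {0, 1, 4, 5}  B2 = {0, 1, 2, 5}  B3 = {0, 1, 3, 5}
Tree: B1–B2, B2–B3

Each bag holds 4 vertices, so the decomposition has width 3, which upper-bounds the treewidth. For the lower bound, the 4 vertices {0, 1, 2, 5} are pairwise adjacent, and any tree decomposition puts a clique entirely inside one bag — forcing width ≥ 3. Combining the bounds, tw(G) = 3.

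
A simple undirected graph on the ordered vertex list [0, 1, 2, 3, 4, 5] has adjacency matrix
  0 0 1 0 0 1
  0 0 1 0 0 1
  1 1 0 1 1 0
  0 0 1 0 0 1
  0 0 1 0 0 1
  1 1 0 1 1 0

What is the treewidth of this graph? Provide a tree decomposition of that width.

Treewidth 2.
One optimal decomposition is:
Bags: B1 = {0, 2, 5}  B2 = {1, 2, 5}  B3 = {2, 4, 5}  B4 = {2, 3, 5}
Tree: B1–B2, B2–B3, B3–B4

Every bag has size at most 3, so the width is 3 − 1 = 2 and tw(G) ≤ 2. For the lower bound, G contains the cycle 2–0–5–1–2, so G is not a forest; only forests have treewidth ≤ 1, hence tw(G) ≥ 2. Hence tw(G) = 2 exactly.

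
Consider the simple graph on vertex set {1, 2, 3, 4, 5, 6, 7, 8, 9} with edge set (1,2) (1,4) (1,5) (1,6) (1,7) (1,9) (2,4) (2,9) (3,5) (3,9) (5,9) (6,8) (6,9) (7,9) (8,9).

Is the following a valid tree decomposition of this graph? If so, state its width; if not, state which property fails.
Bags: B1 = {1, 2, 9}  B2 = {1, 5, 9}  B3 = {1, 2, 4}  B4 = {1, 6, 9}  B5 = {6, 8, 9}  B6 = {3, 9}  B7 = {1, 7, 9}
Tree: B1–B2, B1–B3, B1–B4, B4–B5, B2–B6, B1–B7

A tree decomposition must satisfy three properties: every vertex lies in some bag; for every edge, both endpoints lie together in some bag; and for every vertex, the bags containing it form a connected subtree. Here edge (5,3) lies in no bag, so the decomposition is invalid.

No — edge (5,3) lies in no bag.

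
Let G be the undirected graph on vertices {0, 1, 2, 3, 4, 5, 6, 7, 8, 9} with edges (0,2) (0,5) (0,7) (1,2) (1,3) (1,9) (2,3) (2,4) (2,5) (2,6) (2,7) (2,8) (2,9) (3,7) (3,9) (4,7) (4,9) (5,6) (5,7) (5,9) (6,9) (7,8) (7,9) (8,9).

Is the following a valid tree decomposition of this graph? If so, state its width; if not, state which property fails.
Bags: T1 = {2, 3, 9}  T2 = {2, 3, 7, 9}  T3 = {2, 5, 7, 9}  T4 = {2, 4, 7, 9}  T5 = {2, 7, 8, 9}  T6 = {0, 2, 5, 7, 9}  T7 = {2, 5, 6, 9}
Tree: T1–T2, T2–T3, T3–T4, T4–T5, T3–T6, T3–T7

No — vertex 1 appears in no bag.

A tree decomposition must satisfy three properties: every vertex lies in some bag; for every edge, both endpoints lie together in some bag; and for every vertex, the bags containing it form a connected subtree. Here vertex 1 appears in no bag, so the decomposition is invalid.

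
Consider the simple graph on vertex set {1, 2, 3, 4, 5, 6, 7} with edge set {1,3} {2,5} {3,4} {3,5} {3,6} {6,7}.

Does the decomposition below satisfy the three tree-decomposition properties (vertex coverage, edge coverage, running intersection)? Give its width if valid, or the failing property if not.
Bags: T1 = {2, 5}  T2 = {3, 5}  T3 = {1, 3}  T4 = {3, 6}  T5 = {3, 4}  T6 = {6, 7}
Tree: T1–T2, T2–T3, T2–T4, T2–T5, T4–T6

Yes; width 1.

Every vertex of G appears in some bag (union = {1, 2, 3, 4, 5, 6, 7}); every edge is covered by a bag; and for each vertex v the set of bags containing v is connected in the bag tree. The decomposition is therefore valid. The largest bag has 2 vertices, so the width is 1.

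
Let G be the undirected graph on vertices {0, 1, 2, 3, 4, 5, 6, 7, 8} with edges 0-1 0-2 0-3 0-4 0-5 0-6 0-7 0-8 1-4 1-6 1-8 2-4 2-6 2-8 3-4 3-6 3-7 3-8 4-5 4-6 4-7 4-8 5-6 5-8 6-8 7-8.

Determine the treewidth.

A width-4 tree decomposition is:
Bags: B1 = {0, 2, 4, 6, 8}  B2 = {0, 3, 4, 6, 8}  B3 = {0, 3, 4, 7, 8}  B4 = {0, 1, 4, 6, 8}  B5 = {0, 4, 5, 6, 8}
Tree: B1–B2, B2–B3, B2–B4, B4–B5
Every bag has size at most 5, so the width is 5 − 1 = 4 and tw(G) ≤ 4. On the other hand G contains the 5-clique {0, 1, 4, 6, 8}. A clique must lie in a single bag of any decomposition, so no decomposition can have width below 4. Therefore the treewidth is 4.

4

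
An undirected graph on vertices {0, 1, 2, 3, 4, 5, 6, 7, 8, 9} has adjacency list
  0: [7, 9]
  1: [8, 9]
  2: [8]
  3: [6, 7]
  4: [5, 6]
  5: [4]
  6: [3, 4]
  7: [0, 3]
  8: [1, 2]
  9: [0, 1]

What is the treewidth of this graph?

1

A width-1 tree decomposition is:
Bags: B1 = {4, 5}  B2 = {4, 6}  B3 = {3, 6}  B4 = {3, 7}  B5 = {0, 7}  B6 = {0, 9}  B7 = {1, 9}  B8 = {1, 8}  B9 = {2, 8}
Tree: B1–B2, B2–B3, B3–B4, B4–B5, B5–B6, B6–B7, B7–B8, B8–B9
Each bag holds 2 vertices, so the decomposition has width 1, which upper-bounds the treewidth. G has an edge, so its treewidth is at least 1. Hence tw(G) = 1 exactly.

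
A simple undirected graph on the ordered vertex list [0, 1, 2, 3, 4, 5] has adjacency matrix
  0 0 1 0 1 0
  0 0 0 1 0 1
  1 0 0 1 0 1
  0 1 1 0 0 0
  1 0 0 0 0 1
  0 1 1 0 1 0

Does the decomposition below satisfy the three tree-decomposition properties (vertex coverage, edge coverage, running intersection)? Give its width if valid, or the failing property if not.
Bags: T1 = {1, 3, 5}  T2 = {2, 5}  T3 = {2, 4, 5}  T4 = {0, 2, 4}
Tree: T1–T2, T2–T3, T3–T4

No — edge (3,2) lies in no bag.

A tree decomposition must satisfy three properties: every vertex lies in some bag; for every edge, both endpoints lie together in some bag; and for every vertex, the bags containing it form a connected subtree. Here edge (3,2) lies in no bag, so the decomposition is invalid.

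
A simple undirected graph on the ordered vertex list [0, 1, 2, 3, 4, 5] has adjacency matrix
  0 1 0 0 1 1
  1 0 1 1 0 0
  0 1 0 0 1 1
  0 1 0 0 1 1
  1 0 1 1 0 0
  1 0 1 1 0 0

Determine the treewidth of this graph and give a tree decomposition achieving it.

Each bag holds 4 vertices, so the decomposition has width 3, which upper-bounds the treewidth. For the lower bound: the 4 vertex sets {3,5}, {0,1}, {4}, {2} are disjoint, each induces a connected subgraph, and every pair is joined by at least one edge of G. Contracting each set to a single vertex therefore yields K_{4} as a minor, and since treewidth is minor-monotone, tw(G) ≥ tw(K_{4}) = 3. The upper and lower bounds meet at 3, so that is the treewidth.

Treewidth 3.
One such decomposition:
Bags: B1 = {1, 3, 4, 5}  B2 = {0, 1, 4, 5}  B3 = {1, 2, 4, 5}
Tree: B1–B2, B2–B3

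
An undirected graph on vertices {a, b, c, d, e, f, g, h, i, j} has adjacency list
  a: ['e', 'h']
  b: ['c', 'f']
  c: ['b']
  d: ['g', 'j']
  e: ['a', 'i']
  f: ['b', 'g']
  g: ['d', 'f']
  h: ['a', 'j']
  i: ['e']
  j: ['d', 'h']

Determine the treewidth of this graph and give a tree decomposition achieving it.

Treewidth 1.
Bags: B1 = {b, c}  B2 = {b, f}  B3 = {f, g}  B4 = {d, g}  B5 = {d, j}  B6 = {h, j}  B7 = {a, h}  B8 = {a, e}  B9 = {e, i}
Tree: B1–B2, B2–B3, B3–B4, B4–B5, B5–B6, B6–B7, B7–B8, B8–B9

The largest bag has 2 vertices, giving width 1; this decomposition certifies tw(G) ≤ 1. Any graph with an edge has treewidth ≥ 1, and G has the edge c–b. The upper and lower bounds meet at 1, so that is the treewidth.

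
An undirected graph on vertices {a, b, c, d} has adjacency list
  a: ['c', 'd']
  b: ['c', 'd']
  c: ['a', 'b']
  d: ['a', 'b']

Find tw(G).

A width-2 tree decomposition is:
Bags: B1 = {b, c, d}  B2 = {a, c, d}
Tree: B1–B2
The largest bag has 3 vertices, giving width 2; this decomposition certifies tw(G) ≤ 2. The edges d–b–c–a–d form a cycle, so G is not a tree and its treewidth is at least 2. The upper and lower bounds meet at 2, so that is the treewidth.

2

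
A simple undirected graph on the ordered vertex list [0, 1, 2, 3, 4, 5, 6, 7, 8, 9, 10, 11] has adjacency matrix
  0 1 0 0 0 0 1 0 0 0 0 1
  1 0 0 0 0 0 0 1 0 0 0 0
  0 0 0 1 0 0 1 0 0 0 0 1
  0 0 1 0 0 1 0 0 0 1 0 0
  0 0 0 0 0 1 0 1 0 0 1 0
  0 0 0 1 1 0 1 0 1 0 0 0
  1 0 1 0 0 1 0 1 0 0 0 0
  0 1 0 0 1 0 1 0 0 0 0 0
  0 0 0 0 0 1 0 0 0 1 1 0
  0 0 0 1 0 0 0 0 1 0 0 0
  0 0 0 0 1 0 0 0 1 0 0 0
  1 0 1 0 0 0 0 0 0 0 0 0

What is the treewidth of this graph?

A width-3 tree decomposition is:
Bags: B1 = {0, 1, 7, 11}  B2 = {0, 6, 7, 11}  B3 = {2, 6, 7, 11}  B4 = {2, 4, 6, 7}  B5 = {2, 4, 5, 6}  B6 = {2, 3, 4, 5}  B7 = {3, 4, 5, 10}  B8 = {3, 5, 8, 10}  B9 = {3, 8, 9, 10}
Tree: B1–B2, B2–B3, B3–B4, B4–B5, B5–B6, B6–B7, B7–B8, B8–B9
The largest bag has 4 vertices, giving width 3; this decomposition certifies tw(G) ≤ 3. For the lower bound: the 4 vertex sets {0,1,11}, {7}, {6}, {2,3,4,5} are disjoint, each induces a connected subgraph, and every pair is joined by at least one edge of G. Contracting each set to a single vertex therefore yields K_{4} as a minor, and since treewidth is minor-monotone, tw(G) ≥ tw(K_{4}) = 3. Combining the bounds, tw(G) = 3.

3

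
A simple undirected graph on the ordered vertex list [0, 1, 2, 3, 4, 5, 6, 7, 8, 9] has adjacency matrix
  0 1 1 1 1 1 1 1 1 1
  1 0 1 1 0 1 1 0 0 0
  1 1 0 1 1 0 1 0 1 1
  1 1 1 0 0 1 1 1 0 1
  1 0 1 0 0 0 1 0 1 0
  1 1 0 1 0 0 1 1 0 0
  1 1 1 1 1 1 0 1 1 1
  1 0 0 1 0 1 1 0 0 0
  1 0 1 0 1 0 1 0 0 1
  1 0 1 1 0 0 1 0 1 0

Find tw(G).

A width-4 tree decomposition is:
Bags: B1 = {0, 1, 2, 3, 6}  B2 = {0, 2, 3, 6, 9}  B3 = {0, 2, 6, 8, 9}  B4 = {0, 1, 3, 5, 6}  B5 = {0, 2, 4, 6, 8}  B6 = {0, 3, 5, 6, 7}
Tree: B1–B2, B2–B3, B1–B4, B3–B5, B4–B6
The largest bag has 5 vertices, giving width 4; this decomposition certifies tw(G) ≤ 4. For the lower bound, the 5 vertices {0, 2, 6, 8, 9} are pairwise adjacent, and any tree decomposition puts a clique entirely inside one bag — forcing width ≥ 4. Hence tw(G) = 4 exactly.

4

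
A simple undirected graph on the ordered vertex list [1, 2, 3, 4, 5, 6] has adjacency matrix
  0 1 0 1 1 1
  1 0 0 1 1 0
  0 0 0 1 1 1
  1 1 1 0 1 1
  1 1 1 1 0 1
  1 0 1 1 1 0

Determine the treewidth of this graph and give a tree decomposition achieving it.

Each bag holds 4 vertices, so the decomposition has width 3, which upper-bounds the treewidth. On the other hand G contains the 4-clique {1, 2, 4, 5}. A clique must lie in a single bag of any decomposition, so no decomposition can have width below 3. Combining the bounds, tw(G) = 3.

Treewidth 3.
One optimal decomposition is:
Bags: B1 = {1, 2, 4, 5}  B2 = {1, 4, 5, 6}  B3 = {3, 4, 5, 6}
Tree: B1–B2, B2–B3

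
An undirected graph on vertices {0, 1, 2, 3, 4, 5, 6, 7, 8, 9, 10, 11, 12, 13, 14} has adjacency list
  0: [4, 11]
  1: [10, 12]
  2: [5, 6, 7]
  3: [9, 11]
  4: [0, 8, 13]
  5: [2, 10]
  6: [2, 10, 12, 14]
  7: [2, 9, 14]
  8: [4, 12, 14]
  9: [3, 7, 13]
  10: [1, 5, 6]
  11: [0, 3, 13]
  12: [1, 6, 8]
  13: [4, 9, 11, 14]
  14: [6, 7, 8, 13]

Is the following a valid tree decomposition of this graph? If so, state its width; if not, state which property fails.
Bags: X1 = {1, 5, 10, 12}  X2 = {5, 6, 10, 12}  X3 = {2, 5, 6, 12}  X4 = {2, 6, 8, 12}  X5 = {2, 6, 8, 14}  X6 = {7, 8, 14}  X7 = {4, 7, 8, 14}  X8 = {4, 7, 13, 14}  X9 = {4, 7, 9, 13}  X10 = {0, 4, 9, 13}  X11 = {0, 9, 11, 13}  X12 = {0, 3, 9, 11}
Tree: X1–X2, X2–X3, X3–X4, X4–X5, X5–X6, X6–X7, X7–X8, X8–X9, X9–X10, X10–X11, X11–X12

No — edge (2,7) lies in no bag.

A tree decomposition must satisfy three properties: every vertex lies in some bag; for every edge, both endpoints lie together in some bag; and for every vertex, the bags containing it form a connected subtree. Here edge (2,7) lies in no bag, so the decomposition is invalid.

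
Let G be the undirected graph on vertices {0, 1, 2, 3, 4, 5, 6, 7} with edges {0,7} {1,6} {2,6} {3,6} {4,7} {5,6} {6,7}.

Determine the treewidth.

A width-1 tree decomposition is:
Bags: B1 = {0, 7}  B2 = {4, 7}  B3 = {6, 7}  B4 = {5, 6}  B5 = {1, 6}  B6 = {2, 6}  B7 = {3, 6}
Tree: B1–B2, B1–B3, B3–B4, B3–B5, B3–B6, B5–B7
The largest bag has 2 vertices, giving width 1; this decomposition certifies tw(G) ≤ 1. Since G has at least one edge (e.g. 7–0), it is not an edgeless graph, so tw(G) ≥ 1. Combining the bounds, tw(G) = 1.

1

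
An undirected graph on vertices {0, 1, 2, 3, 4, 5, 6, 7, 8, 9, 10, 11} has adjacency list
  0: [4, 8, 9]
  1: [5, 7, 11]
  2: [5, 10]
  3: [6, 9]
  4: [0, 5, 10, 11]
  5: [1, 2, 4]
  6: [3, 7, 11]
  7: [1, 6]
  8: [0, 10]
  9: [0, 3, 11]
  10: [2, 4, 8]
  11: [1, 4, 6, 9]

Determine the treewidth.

A width-3 tree decomposition is:
Bags: B1 = {0, 2, 8, 10}  B2 = {0, 2, 4, 10}  B3 = {0, 2, 4, 5}  B4 = {0, 4, 5, 9}  B5 = {4, 5, 9, 11}  B6 = {1, 5, 9, 11}  B7 = {1, 3, 9, 11}  B8 = {1, 3, 6, 11}  B9 = {1, 3, 6, 7}
Tree: B1–B2, B2–B3, B3–B4, B4–B5, B5–B6, B6–B7, B7–B8, B8–B9
The largest bag has 4 vertices, giving width 3; this decomposition certifies tw(G) ≤ 3. For the lower bound: the 4 vertex sets {2,8,10}, {0}, {4}, {1,5,9,11} are disjoint, each induces a connected subgraph, and every pair is joined by at least one edge of G. Contracting each set to a single vertex therefore yields K_{4} as a minor, and since treewidth is minor-monotone, tw(G) ≥ tw(K_{4}) = 3. Combining the bounds, tw(G) = 3.

3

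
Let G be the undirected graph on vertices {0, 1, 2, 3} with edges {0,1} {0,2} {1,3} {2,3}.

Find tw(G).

2

A width-2 tree decomposition is:
Bags: B1 = {0, 1, 2}  B2 = {1, 2, 3}
Tree: B1–B2
Every bag has size at most 3, so the width is 3 − 1 = 2 and tw(G) ≤ 2. For the lower bound, G contains the cycle 2–0–1–3–2, so G is not a forest; only forests have treewidth ≤ 1, hence tw(G) ≥ 2. The upper and lower bounds meet at 2, so that is the treewidth.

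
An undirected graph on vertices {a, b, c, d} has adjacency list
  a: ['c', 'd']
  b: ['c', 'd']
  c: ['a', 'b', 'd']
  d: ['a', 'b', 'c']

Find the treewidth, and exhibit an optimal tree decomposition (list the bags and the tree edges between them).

Treewidth 2.
One such decomposition:
Bags: B1 = {b, c, d}  B2 = {a, c, d}
Tree: B1–B2

Every bag has size at most 3, so the width is 3 − 1 = 2 and tw(G) ≤ 2. For the lower bound, the 3 vertices {a, c, d} are pairwise adjacent, and any tree decomposition puts a clique entirely inside one bag — forcing width ≥ 2. The upper and lower bounds meet at 2, so that is the treewidth.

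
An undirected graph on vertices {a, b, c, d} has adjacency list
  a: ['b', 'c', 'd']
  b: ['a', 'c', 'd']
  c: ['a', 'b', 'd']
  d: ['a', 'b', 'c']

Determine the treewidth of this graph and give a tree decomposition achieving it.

With just one bag of size 4, the width is 4 − 1 = 3, so tw(G) ≤ 3. For the lower bound, the 4 vertices {a, b, c, d} are pairwise adjacent, and any tree decomposition puts a clique entirely inside one bag — forcing width ≥ 3. Combining the bounds, tw(G) = 3.

Treewidth 3.
One such decomposition:
Bags: B1 = {a, b, c, d}
Tree: (single bag)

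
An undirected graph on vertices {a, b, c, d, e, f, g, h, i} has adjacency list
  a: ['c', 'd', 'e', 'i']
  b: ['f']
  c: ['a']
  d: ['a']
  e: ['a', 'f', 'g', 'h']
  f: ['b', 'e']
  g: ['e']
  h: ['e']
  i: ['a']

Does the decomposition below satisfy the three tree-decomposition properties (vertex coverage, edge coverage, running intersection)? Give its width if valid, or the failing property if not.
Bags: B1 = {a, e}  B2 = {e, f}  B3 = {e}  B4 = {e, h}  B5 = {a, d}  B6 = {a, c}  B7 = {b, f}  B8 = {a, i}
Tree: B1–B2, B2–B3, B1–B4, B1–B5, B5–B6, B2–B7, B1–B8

No — vertex g appears in no bag.

A tree decomposition must satisfy three properties: every vertex lies in some bag; for every edge, both endpoints lie together in some bag; and for every vertex, the bags containing it form a connected subtree. Here vertex g appears in no bag, so the decomposition is invalid.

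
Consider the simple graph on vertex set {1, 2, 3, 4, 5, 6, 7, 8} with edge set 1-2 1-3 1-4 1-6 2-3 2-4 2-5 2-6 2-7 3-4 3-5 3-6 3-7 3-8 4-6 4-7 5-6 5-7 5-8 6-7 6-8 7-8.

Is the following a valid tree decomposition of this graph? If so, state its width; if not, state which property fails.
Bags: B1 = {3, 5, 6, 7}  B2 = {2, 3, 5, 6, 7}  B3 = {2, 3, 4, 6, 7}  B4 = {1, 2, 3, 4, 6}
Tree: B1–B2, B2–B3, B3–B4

No — vertex 8 appears in no bag.

A tree decomposition must satisfy three properties: every vertex lies in some bag; for every edge, both endpoints lie together in some bag; and for every vertex, the bags containing it form a connected subtree. Here vertex 8 appears in no bag, so the decomposition is invalid.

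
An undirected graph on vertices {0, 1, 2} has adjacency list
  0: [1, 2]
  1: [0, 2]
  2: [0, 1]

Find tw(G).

A width-2 tree decomposition is:
Bags: B1 = {0, 1, 2}
Tree: (single bag)
A single bag containing all 3 vertices is trivially a valid decomposition of width 2. On the other hand G contains the 3-clique {0, 1, 2}. A clique must lie in a single bag of any decomposition, so no decomposition can have width below 2. Combining the bounds, tw(G) = 2.

2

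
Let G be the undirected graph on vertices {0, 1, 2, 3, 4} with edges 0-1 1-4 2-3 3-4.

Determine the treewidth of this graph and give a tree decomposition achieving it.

The largest bag has 2 vertices, giving width 1; this decomposition certifies tw(G) ≤ 1. G has an edge, so its treewidth is at least 1. Therefore the treewidth is 1.

Treewidth 1.
Bags: B1 = {0, 1}  B2 = {1, 4}  B3 = {3, 4}  B4 = {2, 3}
Tree: B1–B2, B2–B3, B3–B4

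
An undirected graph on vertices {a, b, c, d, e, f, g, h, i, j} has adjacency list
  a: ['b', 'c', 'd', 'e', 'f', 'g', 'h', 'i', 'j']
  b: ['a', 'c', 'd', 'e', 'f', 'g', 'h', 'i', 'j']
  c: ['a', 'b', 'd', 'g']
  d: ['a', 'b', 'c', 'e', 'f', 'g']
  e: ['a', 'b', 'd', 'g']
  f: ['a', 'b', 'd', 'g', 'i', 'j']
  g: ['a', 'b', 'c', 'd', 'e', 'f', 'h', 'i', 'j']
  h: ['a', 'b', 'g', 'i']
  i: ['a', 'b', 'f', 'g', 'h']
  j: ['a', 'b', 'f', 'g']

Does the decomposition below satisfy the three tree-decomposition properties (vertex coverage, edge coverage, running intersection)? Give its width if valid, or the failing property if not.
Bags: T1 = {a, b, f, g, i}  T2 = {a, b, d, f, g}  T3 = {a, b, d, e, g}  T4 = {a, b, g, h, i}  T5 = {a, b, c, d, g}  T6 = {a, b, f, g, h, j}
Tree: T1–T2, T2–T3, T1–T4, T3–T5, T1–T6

No — bags containing vertex h are not connected in the tree.

A tree decomposition must satisfy three properties: every vertex lies in some bag; for every edge, both endpoints lie together in some bag; and for every vertex, the bags containing it form a connected subtree. Here bags containing vertex h are not connected in the tree, so the decomposition is invalid.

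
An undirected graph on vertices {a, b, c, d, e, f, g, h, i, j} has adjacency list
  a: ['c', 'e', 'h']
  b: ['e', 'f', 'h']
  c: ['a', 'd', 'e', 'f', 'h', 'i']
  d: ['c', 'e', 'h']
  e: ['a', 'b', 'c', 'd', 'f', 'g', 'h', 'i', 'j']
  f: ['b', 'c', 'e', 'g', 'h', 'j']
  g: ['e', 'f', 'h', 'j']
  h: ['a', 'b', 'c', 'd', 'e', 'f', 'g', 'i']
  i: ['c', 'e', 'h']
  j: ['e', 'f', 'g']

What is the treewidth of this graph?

A width-3 tree decomposition is:
Bags: B1 = {e, f, g, j}  B2 = {e, f, g, h}  B3 = {c, e, f, h}  B4 = {b, e, f, h}  B5 = {c, d, e, h}  B6 = {a, c, e, h}  B7 = {c, e, h, i}
Tree: B1–B2, B2–B3, B3–B4, B3–B5, B5–B6, B5–B7
Every bag has size at most 4, so the width is 4 − 1 = 3 and tw(G) ≤ 3. For the lower bound, the 4 vertices {e, f, g, j} are pairwise adjacent, and any tree decomposition puts a clique entirely inside one bag — forcing width ≥ 3. The upper and lower bounds meet at 3, so that is the treewidth.

3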